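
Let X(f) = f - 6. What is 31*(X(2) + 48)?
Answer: 1364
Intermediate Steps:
X(f) = -6 + f
31*(X(2) + 48) = 31*((-6 + 2) + 48) = 31*(-4 + 48) = 31*44 = 1364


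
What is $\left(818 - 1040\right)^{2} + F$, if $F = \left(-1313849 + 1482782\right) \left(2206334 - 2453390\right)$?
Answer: $-41735861964$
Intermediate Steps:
$F = -41735911248$ ($F = 168933 \left(-247056\right) = -41735911248$)
$\left(818 - 1040\right)^{2} + F = \left(818 - 1040\right)^{2} - 41735911248 = \left(-222\right)^{2} - 41735911248 = 49284 - 41735911248 = -41735861964$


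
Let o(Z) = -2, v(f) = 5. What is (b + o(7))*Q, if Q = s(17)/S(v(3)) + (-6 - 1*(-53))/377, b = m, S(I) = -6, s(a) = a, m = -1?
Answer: 6127/754 ≈ 8.1260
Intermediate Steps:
b = -1
Q = -6127/2262 (Q = 17/(-6) + (-6 - 1*(-53))/377 = 17*(-⅙) + (-6 + 53)*(1/377) = -17/6 + 47*(1/377) = -17/6 + 47/377 = -6127/2262 ≈ -2.7087)
(b + o(7))*Q = (-1 - 2)*(-6127/2262) = -3*(-6127/2262) = 6127/754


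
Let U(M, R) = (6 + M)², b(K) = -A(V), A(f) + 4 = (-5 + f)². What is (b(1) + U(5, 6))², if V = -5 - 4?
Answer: 5041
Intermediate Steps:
V = -9
A(f) = -4 + (-5 + f)²
b(K) = -192 (b(K) = -(-4 + (-5 - 9)²) = -(-4 + (-14)²) = -(-4 + 196) = -1*192 = -192)
(b(1) + U(5, 6))² = (-192 + (6 + 5)²)² = (-192 + 11²)² = (-192 + 121)² = (-71)² = 5041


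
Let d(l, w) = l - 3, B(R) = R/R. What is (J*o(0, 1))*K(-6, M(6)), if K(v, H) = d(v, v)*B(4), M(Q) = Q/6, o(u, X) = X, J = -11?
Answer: 99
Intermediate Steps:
B(R) = 1
d(l, w) = -3 + l
M(Q) = Q/6 (M(Q) = Q*(1/6) = Q/6)
K(v, H) = -3 + v (K(v, H) = (-3 + v)*1 = -3 + v)
(J*o(0, 1))*K(-6, M(6)) = (-11*1)*(-3 - 6) = -11*(-9) = 99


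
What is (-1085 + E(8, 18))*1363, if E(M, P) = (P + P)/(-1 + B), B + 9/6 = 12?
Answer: -28000109/19 ≈ -1.4737e+6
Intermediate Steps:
B = 21/2 (B = -3/2 + 12 = 21/2 ≈ 10.500)
E(M, P) = 4*P/19 (E(M, P) = (P + P)/(-1 + 21/2) = (2*P)/(19/2) = (2*P)*(2/19) = 4*P/19)
(-1085 + E(8, 18))*1363 = (-1085 + (4/19)*18)*1363 = (-1085 + 72/19)*1363 = -20543/19*1363 = -28000109/19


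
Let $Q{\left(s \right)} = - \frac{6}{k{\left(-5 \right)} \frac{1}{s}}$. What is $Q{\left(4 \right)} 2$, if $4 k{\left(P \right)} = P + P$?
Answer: $\frac{96}{5} \approx 19.2$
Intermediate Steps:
$k{\left(P \right)} = \frac{P}{2}$ ($k{\left(P \right)} = \frac{P + P}{4} = \frac{2 P}{4} = \frac{P}{2}$)
$Q{\left(s \right)} = \frac{12 s}{5}$ ($Q{\left(s \right)} = - \frac{6}{\frac{1}{2} \left(-5\right) \frac{1}{s}} = - \frac{6}{\left(- \frac{5}{2}\right) \frac{1}{s}} = - 6 \left(- \frac{2 s}{5}\right) = \frac{12 s}{5}$)
$Q{\left(4 \right)} 2 = \frac{12}{5} \cdot 4 \cdot 2 = \frac{48}{5} \cdot 2 = \frac{96}{5}$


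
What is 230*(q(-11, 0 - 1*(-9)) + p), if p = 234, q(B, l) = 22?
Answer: 58880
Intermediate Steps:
230*(q(-11, 0 - 1*(-9)) + p) = 230*(22 + 234) = 230*256 = 58880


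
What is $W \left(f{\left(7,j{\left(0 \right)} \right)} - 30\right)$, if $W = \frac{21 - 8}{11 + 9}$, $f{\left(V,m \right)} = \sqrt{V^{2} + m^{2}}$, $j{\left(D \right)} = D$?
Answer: $- \frac{299}{20} \approx -14.95$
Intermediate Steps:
$W = \frac{13}{20}$ ($W = \frac{21 - 8}{20} = 13 \cdot \frac{1}{20} = \frac{13}{20} \approx 0.65$)
$W \left(f{\left(7,j{\left(0 \right)} \right)} - 30\right) = \frac{13 \left(\sqrt{7^{2} + 0^{2}} - 30\right)}{20} = \frac{13 \left(\sqrt{49 + 0} - 30\right)}{20} = \frac{13 \left(\sqrt{49} - 30\right)}{20} = \frac{13 \left(7 - 30\right)}{20} = \frac{13}{20} \left(-23\right) = - \frac{299}{20}$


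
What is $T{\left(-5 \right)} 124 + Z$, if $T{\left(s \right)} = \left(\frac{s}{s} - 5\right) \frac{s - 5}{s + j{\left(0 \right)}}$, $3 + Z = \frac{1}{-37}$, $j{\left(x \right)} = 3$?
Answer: $- \frac{91872}{37} \approx -2483.0$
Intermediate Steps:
$Z = - \frac{112}{37}$ ($Z = -3 + \frac{1}{-37} = -3 - \frac{1}{37} = - \frac{112}{37} \approx -3.027$)
$T{\left(s \right)} = - \frac{4 \left(-5 + s\right)}{3 + s}$ ($T{\left(s \right)} = \left(\frac{s}{s} - 5\right) \frac{s - 5}{s + 3} = \left(1 - 5\right) \frac{-5 + s}{3 + s} = - 4 \frac{-5 + s}{3 + s} = - \frac{4 \left(-5 + s\right)}{3 + s}$)
$T{\left(-5 \right)} 124 + Z = \frac{4 \left(5 - -5\right)}{3 - 5} \cdot 124 - \frac{112}{37} = \frac{4 \left(5 + 5\right)}{-2} \cdot 124 - \frac{112}{37} = 4 \left(- \frac{1}{2}\right) 10 \cdot 124 - \frac{112}{37} = \left(-20\right) 124 - \frac{112}{37} = -2480 - \frac{112}{37} = - \frac{91872}{37}$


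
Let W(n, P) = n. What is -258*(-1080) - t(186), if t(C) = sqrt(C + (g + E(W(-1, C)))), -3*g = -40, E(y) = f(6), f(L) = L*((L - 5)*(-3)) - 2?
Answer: 278640 - sqrt(1614)/3 ≈ 2.7863e+5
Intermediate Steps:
f(L) = -2 + L*(15 - 3*L) (f(L) = L*((-5 + L)*(-3)) - 2 = L*(15 - 3*L) - 2 = -2 + L*(15 - 3*L))
E(y) = -20 (E(y) = -2 - 3*6**2 + 15*6 = -2 - 3*36 + 90 = -2 - 108 + 90 = -20)
g = 40/3 (g = -1/3*(-40) = 40/3 ≈ 13.333)
t(C) = sqrt(-20/3 + C) (t(C) = sqrt(C + (40/3 - 20)) = sqrt(C - 20/3) = sqrt(-20/3 + C))
-258*(-1080) - t(186) = -258*(-1080) - sqrt(-60 + 9*186)/3 = 278640 - sqrt(-60 + 1674)/3 = 278640 - sqrt(1614)/3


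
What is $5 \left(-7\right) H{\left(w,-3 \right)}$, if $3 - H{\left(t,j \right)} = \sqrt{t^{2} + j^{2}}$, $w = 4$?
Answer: $70$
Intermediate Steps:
$H{\left(t,j \right)} = 3 - \sqrt{j^{2} + t^{2}}$ ($H{\left(t,j \right)} = 3 - \sqrt{t^{2} + j^{2}} = 3 - \sqrt{j^{2} + t^{2}}$)
$5 \left(-7\right) H{\left(w,-3 \right)} = 5 \left(-7\right) \left(3 - \sqrt{\left(-3\right)^{2} + 4^{2}}\right) = - 35 \left(3 - \sqrt{9 + 16}\right) = - 35 \left(3 - \sqrt{25}\right) = - 35 \left(3 - 5\right) = \left(-35\right) \left(-2\right) = 70$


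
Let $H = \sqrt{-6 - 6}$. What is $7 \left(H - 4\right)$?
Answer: $-28 + 14 i \sqrt{3} \approx -28.0 + 24.249 i$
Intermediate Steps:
$H = 2 i \sqrt{3}$ ($H = \sqrt{-12} = 2 i \sqrt{3} \approx 3.4641 i$)
$7 \left(H - 4\right) = 7 \left(2 i \sqrt{3} - 4\right) = 7 \left(-4 + 2 i \sqrt{3}\right) = -28 + 14 i \sqrt{3}$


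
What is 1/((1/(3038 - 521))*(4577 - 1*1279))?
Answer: 2517/3298 ≈ 0.76319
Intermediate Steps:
1/((1/(3038 - 521))*(4577 - 1*1279)) = 1/((1/2517)*(4577 - 1279)) = 1/((1/2517)*3298) = 2517*(1/3298) = 2517/3298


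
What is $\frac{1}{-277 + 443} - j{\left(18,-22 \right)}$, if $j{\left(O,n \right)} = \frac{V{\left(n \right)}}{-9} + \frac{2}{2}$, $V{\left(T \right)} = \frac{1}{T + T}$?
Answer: $- \frac{32753}{32868} \approx -0.9965$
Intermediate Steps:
$V{\left(T \right)} = \frac{1}{2 T}$
$j{\left(O,n \right)} = 1 - \frac{1}{18 n}$ ($j{\left(O,n \right)} = \frac{\frac{1}{2} \frac{1}{n}}{-9} + \frac{2}{2} = \frac{1}{2 n} \left(- \frac{1}{9}\right) + 2 \cdot \frac{1}{2} = - \frac{1}{18 n} + 1 = 1 - \frac{1}{18 n}$)
$\frac{1}{-277 + 443} - j{\left(18,-22 \right)} = \frac{1}{-277 + 443} - \frac{- \frac{1}{18} - 22}{-22} = \frac{1}{166} - \left(- \frac{1}{22}\right) \left(- \frac{397}{18}\right) = \frac{1}{166} - \frac{397}{396} = - \frac{32753}{32868}$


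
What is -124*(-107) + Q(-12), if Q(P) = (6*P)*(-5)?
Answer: 13628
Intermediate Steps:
Q(P) = -30*P
-124*(-107) + Q(-12) = -124*(-107) - 30*(-12) = 13268 + 360 = 13628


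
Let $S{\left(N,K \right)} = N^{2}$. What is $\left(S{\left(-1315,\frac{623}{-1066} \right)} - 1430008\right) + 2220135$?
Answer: $2519352$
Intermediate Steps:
$\left(S{\left(-1315,\frac{623}{-1066} \right)} - 1430008\right) + 2220135 = \left(\left(-1315\right)^{2} - 1430008\right) + 2220135 = \left(1729225 - 1430008\right) + 2220135 = 299217 + 2220135 = 2519352$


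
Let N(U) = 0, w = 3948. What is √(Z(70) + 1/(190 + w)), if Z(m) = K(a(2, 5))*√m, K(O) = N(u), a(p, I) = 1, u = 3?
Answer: √4138/4138 ≈ 0.015546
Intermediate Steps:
K(O) = 0
Z(m) = 0 (Z(m) = 0*√m = 0)
√(Z(70) + 1/(190 + w)) = √(0 + 1/(190 + 3948)) = √(0 + 1/4138) = √(1/4138) = √4138/4138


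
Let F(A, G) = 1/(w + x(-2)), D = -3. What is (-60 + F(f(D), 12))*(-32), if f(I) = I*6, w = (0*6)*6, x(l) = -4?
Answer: 1928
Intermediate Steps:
w = 0 (w = 0*6 = 0)
f(I) = 6*I
F(A, G) = -¼ (F(A, G) = 1/(0 - 4) = 1/(-4) = -¼)
(-60 + F(f(D), 12))*(-32) = (-60 - ¼)*(-32) = -241/4*(-32) = 1928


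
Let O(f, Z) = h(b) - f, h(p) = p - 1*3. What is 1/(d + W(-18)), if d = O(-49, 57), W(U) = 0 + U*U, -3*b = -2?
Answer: 3/1112 ≈ 0.0026978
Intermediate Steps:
b = ⅔ (b = -⅓*(-2) = ⅔ ≈ 0.66667)
h(p) = -3 + p (h(p) = p - 3 = -3 + p)
W(U) = U² (W(U) = 0 + U² = U²)
O(f, Z) = -7/3 - f (O(f, Z) = (-3 + ⅔) - f = -7/3 - f)
d = 140/3 (d = -7/3 - 1*(-49) = -7/3 + 49 = 140/3 ≈ 46.667)
1/(d + W(-18)) = 1/(140/3 + (-18)²) = 1/(140/3 + 324) = 1/(1112/3) = 3/1112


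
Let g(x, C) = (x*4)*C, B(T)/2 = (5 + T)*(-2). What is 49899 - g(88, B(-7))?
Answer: 47083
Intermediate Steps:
B(T) = -20 - 4*T (B(T) = 2*((5 + T)*(-2)) = 2*(-10 - 2*T) = -20 - 4*T)
g(x, C) = 4*C*x (g(x, C) = (4*x)*C = 4*C*x)
49899 - g(88, B(-7)) = 49899 - 4*(-20 - 4*(-7))*88 = 49899 - 4*(-20 + 28)*88 = 49899 - 4*8*88 = 49899 - 1*2816 = 49899 - 2816 = 47083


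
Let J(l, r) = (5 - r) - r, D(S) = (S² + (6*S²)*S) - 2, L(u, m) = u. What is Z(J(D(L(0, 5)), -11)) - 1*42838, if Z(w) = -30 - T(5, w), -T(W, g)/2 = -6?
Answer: -42880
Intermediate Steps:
T(W, g) = 12 (T(W, g) = -2*(-6) = 12)
D(S) = -2 + S² + 6*S³ (D(S) = (S² + 6*S³) - 2 = -2 + S² + 6*S³)
J(l, r) = 5 - 2*r
Z(w) = -42 (Z(w) = -30 - 1*12 = -30 - 12 = -42)
Z(J(D(L(0, 5)), -11)) - 1*42838 = -42 - 1*42838 = -42 - 42838 = -42880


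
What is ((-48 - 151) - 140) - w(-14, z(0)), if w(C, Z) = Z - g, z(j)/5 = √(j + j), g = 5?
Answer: -334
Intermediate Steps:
z(j) = 5*√2*√j (z(j) = 5*√(j + j) = 5*√(2*j) = 5*(√2*√j) = 5*√2*√j)
w(C, Z) = -5 + Z (w(C, Z) = Z - 1*5 = Z - 5 = -5 + Z)
((-48 - 151) - 140) - w(-14, z(0)) = ((-48 - 151) - 140) - (-5 + 5*√2*√0) = (-199 - 140) - (-5 + 5*√2*0) = -339 - (-5 + 0) = -339 - 1*(-5) = -339 + 5 = -334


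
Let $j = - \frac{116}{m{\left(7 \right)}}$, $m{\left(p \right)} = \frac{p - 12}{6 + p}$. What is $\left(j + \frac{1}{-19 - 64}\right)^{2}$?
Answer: $\frac{15664775281}{172225} \approx 90955.0$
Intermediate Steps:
$m{\left(p \right)} = \frac{-12 + p}{6 + p}$ ($m{\left(p \right)} = \frac{p - 12}{6 + p} = \frac{-12 + p}{6 + p}$)
$j = \frac{1508}{5}$ ($j = - \frac{116}{\frac{1}{6 + 7} \left(-12 + 7\right)} = - \frac{116}{\frac{1}{13} \left(-5\right)} = - \frac{116}{- \frac{5}{13}} = \left(-116\right) \left(- \frac{13}{5}\right) = \frac{1508}{5} \approx 301.6$)
$\left(j + \frac{1}{-19 - 64}\right)^{2} = \left(\frac{1508}{5} + \frac{1}{-19 - 64}\right)^{2} = \left(\frac{1508}{5} + \frac{1}{-83}\right)^{2} = \left(\frac{1508}{5} - \frac{1}{83}\right)^{2} = \left(\frac{125159}{415}\right)^{2} = \frac{15664775281}{172225}$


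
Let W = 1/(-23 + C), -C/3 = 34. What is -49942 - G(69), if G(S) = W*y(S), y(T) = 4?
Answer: -6242746/125 ≈ -49942.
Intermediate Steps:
C = -102 (C = -3*34 = -102)
W = -1/125 (W = 1/(-23 - 102) = 1/(-125) = -1/125 ≈ -0.0080000)
G(S) = -4/125 (G(S) = -1/125*4 = -4/125)
-49942 - G(69) = -49942 - 1*(-4/125) = -49942 + 4/125 = -6242746/125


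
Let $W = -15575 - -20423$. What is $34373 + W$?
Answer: $39221$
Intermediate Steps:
$W = 4848$ ($W = -15575 + 20423 = 4848$)
$34373 + W = 34373 + 4848 = 39221$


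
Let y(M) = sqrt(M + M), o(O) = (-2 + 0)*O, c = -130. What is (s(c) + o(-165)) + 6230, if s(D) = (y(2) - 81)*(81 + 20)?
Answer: -1419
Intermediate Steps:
o(O) = -2*O
y(M) = sqrt(2)*sqrt(M) (y(M) = sqrt(2*M) = sqrt(2)*sqrt(M))
s(D) = -7979 (s(D) = (sqrt(2)*sqrt(2) - 81)*(81 + 20) = (2 - 81)*101 = -79*101 = -7979)
(s(c) + o(-165)) + 6230 = (-7979 - 2*(-165)) + 6230 = (-7979 + 330) + 6230 = -7649 + 6230 = -1419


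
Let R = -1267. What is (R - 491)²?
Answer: 3090564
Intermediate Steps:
(R - 491)² = (-1267 - 491)² = (-1758)² = 3090564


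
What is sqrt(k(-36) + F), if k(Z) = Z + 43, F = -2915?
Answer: 2*I*sqrt(727) ≈ 53.926*I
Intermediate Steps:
k(Z) = 43 + Z
sqrt(k(-36) + F) = sqrt((43 - 36) - 2915) = sqrt(7 - 2915) = sqrt(-2908) = 2*I*sqrt(727)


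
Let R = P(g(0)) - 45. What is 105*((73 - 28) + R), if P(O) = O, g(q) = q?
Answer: 0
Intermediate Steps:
R = -45 (R = 0 - 45 = -45)
105*((73 - 28) + R) = 105*((73 - 28) - 45) = 105*(45 - 45) = 105*0 = 0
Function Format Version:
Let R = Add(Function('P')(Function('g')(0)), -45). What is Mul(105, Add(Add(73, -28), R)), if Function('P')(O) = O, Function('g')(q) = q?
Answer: 0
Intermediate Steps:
R = -45 (R = Add(0, -45) = -45)
Mul(105, Add(Add(73, -28), R)) = Mul(105, Add(Add(73, -28), -45)) = Mul(105, Add(45, -45)) = Mul(105, 0) = 0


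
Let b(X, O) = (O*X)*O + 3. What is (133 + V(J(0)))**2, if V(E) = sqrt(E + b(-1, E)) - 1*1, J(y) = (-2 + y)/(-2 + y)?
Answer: (132 + sqrt(3))**2 ≈ 17884.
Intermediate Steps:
J(y) = 1
b(X, O) = 3 + X*O**2 (b(X, O) = X*O**2 + 3 = 3 + X*O**2)
V(E) = -1 + sqrt(3 + E - E**2) (V(E) = sqrt(E + (3 - E**2)) - 1*1 = sqrt(3 + E - E**2) - 1 = -1 + sqrt(3 + E - E**2))
(133 + V(J(0)))**2 = (133 + (-1 + sqrt(3 + 1 - 1*1**2)))**2 = (133 + (-1 + sqrt(3 + 1 - 1*1)))**2 = (133 + (-1 + sqrt(3 + 1 - 1)))**2 = (133 + (-1 + sqrt(3)))**2 = (132 + sqrt(3))**2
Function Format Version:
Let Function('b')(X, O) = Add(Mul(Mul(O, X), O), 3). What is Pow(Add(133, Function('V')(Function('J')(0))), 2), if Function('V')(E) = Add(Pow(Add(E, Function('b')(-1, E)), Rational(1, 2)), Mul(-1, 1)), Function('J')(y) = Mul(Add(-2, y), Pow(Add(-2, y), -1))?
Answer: Pow(Add(132, Pow(3, Rational(1, 2))), 2) ≈ 17884.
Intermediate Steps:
Function('J')(y) = 1
Function('b')(X, O) = Add(3, Mul(X, Pow(O, 2))) (Function('b')(X, O) = Add(Mul(X, Pow(O, 2)), 3) = Add(3, Mul(X, Pow(O, 2))))
Function('V')(E) = Add(-1, Pow(Add(3, E, Mul(-1, Pow(E, 2))), Rational(1, 2))) (Function('V')(E) = Add(Pow(Add(E, Add(3, Mul(-1, Pow(E, 2)))), Rational(1, 2)), Mul(-1, 1)) = Add(Pow(Add(3, E, Mul(-1, Pow(E, 2))), Rational(1, 2)), -1) = Add(-1, Pow(Add(3, E, Mul(-1, Pow(E, 2))), Rational(1, 2))))
Pow(Add(133, Function('V')(Function('J')(0))), 2) = Pow(Add(133, Add(-1, Pow(Add(3, 1, Mul(-1, Pow(1, 2))), Rational(1, 2)))), 2) = Pow(Add(133, Add(-1, Pow(Add(3, 1, Mul(-1, 1)), Rational(1, 2)))), 2) = Pow(Add(133, Add(-1, Pow(Add(3, 1, -1), Rational(1, 2)))), 2) = Pow(Add(133, Add(-1, Pow(3, Rational(1, 2)))), 2) = Pow(Add(132, Pow(3, Rational(1, 2))), 2)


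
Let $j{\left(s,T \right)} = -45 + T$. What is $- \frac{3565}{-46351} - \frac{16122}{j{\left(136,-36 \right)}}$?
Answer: $\frac{249186529}{1251477} \approx 199.11$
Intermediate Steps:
$- \frac{3565}{-46351} - \frac{16122}{j{\left(136,-36 \right)}} = - \frac{3565}{-46351} - \frac{16122}{-45 - 36} = \left(-3565\right) \left(- \frac{1}{46351}\right) - \frac{16122}{-81} = \frac{3565}{46351} - - \frac{5374}{27} = \frac{3565}{46351} + \frac{5374}{27} = \frac{249186529}{1251477}$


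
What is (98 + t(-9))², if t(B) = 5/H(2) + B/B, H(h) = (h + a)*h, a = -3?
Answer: 37249/4 ≈ 9312.3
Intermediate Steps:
H(h) = h*(-3 + h) (H(h) = (h - 3)*h = (-3 + h)*h = h*(-3 + h))
t(B) = -3/2 (t(B) = 5/((2*(-3 + 2))) + B/B = 5/((2*(-1))) + 1 = 5/(-2) + 1 = 5*(-½) + 1 = -5/2 + 1 = -3/2)
(98 + t(-9))² = (98 - 3/2)² = (193/2)² = 37249/4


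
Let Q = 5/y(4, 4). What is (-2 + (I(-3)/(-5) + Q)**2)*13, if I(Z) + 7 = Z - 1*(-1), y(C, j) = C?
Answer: 37973/400 ≈ 94.932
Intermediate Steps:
I(Z) = -6 + Z (I(Z) = -7 + (Z - 1*(-1)) = -7 + (Z + 1) = -7 + (1 + Z) = -6 + Z)
Q = 5/4 ≈ 1.2500
(-2 + (I(-3)/(-5) + Q)**2)*13 = (-2 + ((-6 - 3)/(-5) + 5/4)**2)*13 = (-2 + (-9*(-1/5) + 5/4)**2)*13 = (-2 + (9/5 + 5/4)**2)*13 = (-2 + (61/20)**2)*13 = (-2 + 3721/400)*13 = (2921/400)*13 = 37973/400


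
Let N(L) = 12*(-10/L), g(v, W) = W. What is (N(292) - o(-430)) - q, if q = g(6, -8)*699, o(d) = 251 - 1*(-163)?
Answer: 377964/73 ≈ 5177.6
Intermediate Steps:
o(d) = 414 (o(d) = 251 + 163 = 414)
N(L) = -120/L
q = -5592 (q = -8*699 = -5592)
(N(292) - o(-430)) - q = (-120/292 - 1*414) - 1*(-5592) = (-120*1/292 - 414) + 5592 = (-30/73 - 414) + 5592 = -30252/73 + 5592 = 377964/73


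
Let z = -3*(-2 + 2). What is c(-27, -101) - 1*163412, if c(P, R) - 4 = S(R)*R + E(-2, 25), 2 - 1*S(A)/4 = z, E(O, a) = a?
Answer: -164191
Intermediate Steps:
z = 0 (z = -3*0 = 0)
S(A) = 8 (S(A) = 8 - 4*0 = 8 + 0 = 8)
c(P, R) = 29 + 8*R (c(P, R) = 4 + (8*R + 25) = 4 + (25 + 8*R) = 29 + 8*R)
c(-27, -101) - 1*163412 = (29 + 8*(-101)) - 1*163412 = (29 - 808) - 163412 = -779 - 163412 = -164191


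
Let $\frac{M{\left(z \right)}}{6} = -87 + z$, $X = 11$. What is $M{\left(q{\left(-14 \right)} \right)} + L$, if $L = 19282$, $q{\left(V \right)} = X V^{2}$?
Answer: $31696$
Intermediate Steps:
$q{\left(V \right)} = 11 V^{2}$
$M{\left(z \right)} = -522 + 6 z$ ($M{\left(z \right)} = 6 \left(-87 + z\right) = -522 + 6 z$)
$M{\left(q{\left(-14 \right)} \right)} + L = \left(-522 + 6 \cdot 11 \left(-14\right)^{2}\right) + 19282 = \left(-522 + 6 \cdot 11 \cdot 196\right) + 19282 = \left(-522 + 6 \cdot 2156\right) + 19282 = \left(-522 + 12936\right) + 19282 = 12414 + 19282 = 31696$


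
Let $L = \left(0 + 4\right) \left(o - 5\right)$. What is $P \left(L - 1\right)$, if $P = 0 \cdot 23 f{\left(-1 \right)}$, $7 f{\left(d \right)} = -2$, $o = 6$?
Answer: $0$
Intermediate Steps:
$L = 4$ ($L = \left(0 + 4\right) \left(6 - 5\right) = 4 \cdot 1 = 4$)
$f{\left(d \right)} = - \frac{2}{7}$ ($f{\left(d \right)} = \frac{1}{7} \left(-2\right) = - \frac{2}{7}$)
$P = 0$ ($P = 0 \cdot 23 \left(- \frac{2}{7}\right) = 0 \left(- \frac{2}{7}\right) = 0$)
$P \left(L - 1\right) = 0 \left(4 - 1\right) = 0 \cdot 3 = 0$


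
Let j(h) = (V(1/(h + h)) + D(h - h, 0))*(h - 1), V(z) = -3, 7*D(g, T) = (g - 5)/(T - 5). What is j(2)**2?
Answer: 400/49 ≈ 8.1633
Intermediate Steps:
D(g, T) = (-5 + g)/(7*(-5 + T)) (D(g, T) = ((g - 5)/(T - 5))/7 = ((-5 + g)/(-5 + T))/7 = (-5 + g)/(7*(-5 + T)))
j(h) = 20/7 - 20*h/7 (j(h) = (-3 + (-5 + (h - h))/(7*(-5 + 0)))*(h - 1) = (-3 + (1/7)*(-5 + 0)/(-5))*(-1 + h) = (-3 + (1/7)*(-1/5)*(-5))*(-1 + h) = (-3 + 1/7)*(-1 + h) = -20*(-1 + h)/7 = 20/7 - 20*h/7)
j(2)**2 = (20/7 - 20/7*2)**2 = (20/7 - 40/7)**2 = (-20/7)**2 = 400/49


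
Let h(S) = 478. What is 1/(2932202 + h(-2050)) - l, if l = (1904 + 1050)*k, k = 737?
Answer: -6384731762639/2932680 ≈ -2.1771e+6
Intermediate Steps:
l = 2177098 (l = (1904 + 1050)*737 = 2954*737 = 2177098)
1/(2932202 + h(-2050)) - l = 1/(2932202 + 478) - 1*2177098 = 1/2932680 - 2177098 = -6384731762639/2932680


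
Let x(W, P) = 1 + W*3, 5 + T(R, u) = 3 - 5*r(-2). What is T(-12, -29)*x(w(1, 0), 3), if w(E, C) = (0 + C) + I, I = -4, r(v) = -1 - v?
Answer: 77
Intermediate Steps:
w(E, C) = -4 + C (w(E, C) = (0 + C) - 4 = C - 4 = -4 + C)
T(R, u) = -7 (T(R, u) = -5 + (3 - 5*(-1 - 1*(-2))) = -5 + (3 - 5*(-1 + 2)) = -5 + (3 - 5*1) = -5 + (3 - 5) = -5 - 2 = -7)
x(W, P) = 1 + 3*W
T(-12, -29)*x(w(1, 0), 3) = -7*(1 + 3*(-4 + 0)) = -7*(1 + 3*(-4)) = -7*(1 - 12) = -7*(-11) = 77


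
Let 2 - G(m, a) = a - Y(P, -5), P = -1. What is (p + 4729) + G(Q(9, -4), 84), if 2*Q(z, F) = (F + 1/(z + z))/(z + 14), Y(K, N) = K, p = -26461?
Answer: -21815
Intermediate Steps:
Q(z, F) = (F + 1/(2*z))/(2*(14 + z)) (Q(z, F) = ((F + 1/(z + z))/(z + 14))/2 = ((F + 1/(2*z))/(14 + z))/2 = (F + 1/(2*z))/(2*(14 + z)))
G(m, a) = 1 - a (G(m, a) = 2 - (a - 1*(-1)) = 2 - (a + 1) = 2 - (1 + a) = 2 + (-1 - a) = 1 - a)
(p + 4729) + G(Q(9, -4), 84) = (-26461 + 4729) + (1 - 1*84) = -21732 + (1 - 84) = -21732 - 83 = -21815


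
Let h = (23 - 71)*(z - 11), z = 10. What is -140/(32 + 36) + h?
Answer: 781/17 ≈ 45.941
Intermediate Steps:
h = 48 (h = (23 - 71)*(10 - 11) = -48*(-1) = 48)
-140/(32 + 36) + h = -140/(32 + 36) + 48 = -140/68 + 48 = (1/68)*(-140) + 48 = -35/17 + 48 = 781/17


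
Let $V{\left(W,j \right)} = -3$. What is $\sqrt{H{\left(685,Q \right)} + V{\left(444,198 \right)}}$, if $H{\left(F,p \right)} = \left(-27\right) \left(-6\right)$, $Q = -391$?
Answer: $\sqrt{159} \approx 12.61$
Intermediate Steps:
$H{\left(F,p \right)} = 162$
$\sqrt{H{\left(685,Q \right)} + V{\left(444,198 \right)}} = \sqrt{162 - 3} = \sqrt{159}$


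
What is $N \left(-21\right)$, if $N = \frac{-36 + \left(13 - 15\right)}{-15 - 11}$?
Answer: $- \frac{399}{13} \approx -30.692$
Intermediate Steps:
$N = \frac{19}{13}$ ($N = \frac{-36 + \left(13 - 15\right)}{-26} = \left(-36 - 2\right) \left(- \frac{1}{26}\right) = \left(-38\right) \left(- \frac{1}{26}\right) = \frac{19}{13} \approx 1.4615$)
$N \left(-21\right) = \frac{19}{13} \left(-21\right) = - \frac{399}{13}$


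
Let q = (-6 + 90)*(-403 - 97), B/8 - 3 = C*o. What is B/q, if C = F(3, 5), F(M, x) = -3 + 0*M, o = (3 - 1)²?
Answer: 3/1750 ≈ 0.0017143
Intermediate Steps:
o = 4 (o = 2² = 4)
F(M, x) = -3 (F(M, x) = -3 + 0 = -3)
C = -3
B = -72 (B = 24 + 8*(-3*4) = 24 + 8*(-12) = 24 - 96 = -72)
q = -42000 (q = 84*(-500) = -42000)
B/q = -72/(-42000) = -72*(-1/42000) = 3/1750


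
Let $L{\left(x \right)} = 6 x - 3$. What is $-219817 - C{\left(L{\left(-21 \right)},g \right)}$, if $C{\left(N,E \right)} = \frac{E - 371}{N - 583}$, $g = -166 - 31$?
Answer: $- \frac{19563784}{89} \approx -2.1982 \cdot 10^{5}$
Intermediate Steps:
$L{\left(x \right)} = -3 + 6 x$
$g = -197$ ($g = -166 - 31 = -197$)
$C{\left(N,E \right)} = \frac{-371 + E}{-583 + N}$
$-219817 - C{\left(L{\left(-21 \right)},g \right)} = -219817 - \frac{-371 - 197}{-583 + \left(-3 + 6 \left(-21\right)\right)} = -219817 - \frac{1}{-583 - 129} \left(-568\right) = -219817 - \frac{1}{-712} \left(-568\right) = -219817 - \left(- \frac{1}{712}\right) \left(-568\right) = -219817 - \frac{71}{89} = - \frac{19563784}{89}$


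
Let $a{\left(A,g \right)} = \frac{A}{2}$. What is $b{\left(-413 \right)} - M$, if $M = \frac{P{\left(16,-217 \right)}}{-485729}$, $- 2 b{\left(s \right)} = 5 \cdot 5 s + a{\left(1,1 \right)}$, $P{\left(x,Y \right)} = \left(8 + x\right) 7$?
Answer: $\frac{10029818793}{1942916} \approx 5162.3$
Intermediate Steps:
$P{\left(x,Y \right)} = 56 + 7 x$
$a{\left(A,g \right)} = \frac{A}{2}$ ($a{\left(A,g \right)} = A \frac{1}{2} = \frac{A}{2}$)
$b{\left(s \right)} = - \frac{1}{4} - \frac{25 s}{2}$ ($b{\left(s \right)} = - \frac{5 \cdot 5 s + \frac{1}{2} \cdot 1}{2} = - \frac{25 s + \frac{1}{2}}{2} = - \frac{\frac{1}{2} + 25 s}{2} = - \frac{1}{4} - \frac{25 s}{2}$)
$M = - \frac{168}{485729}$ ($M = \frac{56 + 7 \cdot 16}{-485729} = \left(56 + 112\right) \left(- \frac{1}{485729}\right) = 168 \left(- \frac{1}{485729}\right) = - \frac{168}{485729} \approx -0.00034587$)
$b{\left(-413 \right)} - M = \left(- \frac{1}{4} - - \frac{10325}{2}\right) - - \frac{168}{485729} = \left(- \frac{1}{4} + \frac{10325}{2}\right) + \frac{168}{485729} = \frac{20649}{4} + \frac{168}{485729} = \frac{10029818793}{1942916}$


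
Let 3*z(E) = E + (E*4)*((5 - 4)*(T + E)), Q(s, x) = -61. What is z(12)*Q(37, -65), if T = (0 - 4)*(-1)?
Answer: -15860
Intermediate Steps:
T = 4 (T = -4*(-1) = 4)
z(E) = E/3 + 4*E*(4 + E)/3 (z(E) = (E + (E*4)*((5 - 4)*(4 + E)))/3 = (E + (4*E)*(1*(4 + E)))/3 = (E + (4*E)*(4 + E))/3 = (E + 4*E*(4 + E))/3 = E/3 + 4*E*(4 + E)/3)
z(12)*Q(37, -65) = ((1/3)*12*(17 + 4*12))*(-61) = ((1/3)*12*(17 + 48))*(-61) = ((1/3)*12*65)*(-61) = 260*(-61) = -15860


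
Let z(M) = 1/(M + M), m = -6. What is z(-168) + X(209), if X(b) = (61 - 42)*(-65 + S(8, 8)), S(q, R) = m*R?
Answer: -721393/336 ≈ -2147.0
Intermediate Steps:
S(q, R) = -6*R
X(b) = -2147 (X(b) = (61 - 42)*(-65 - 6*8) = 19*(-65 - 48) = 19*(-113) = -2147)
z(M) = 1/(2*M)
z(-168) + X(209) = (½)/(-168) - 2147 = (½)*(-1/168) - 2147 = -1/336 - 2147 = -721393/336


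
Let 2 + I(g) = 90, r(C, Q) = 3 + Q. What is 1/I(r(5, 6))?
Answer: 1/88 ≈ 0.011364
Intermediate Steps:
I(g) = 88 (I(g) = -2 + 90 = 88)
1/I(r(5, 6)) = 1/88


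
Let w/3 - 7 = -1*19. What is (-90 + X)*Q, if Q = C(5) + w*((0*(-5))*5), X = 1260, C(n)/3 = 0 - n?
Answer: -17550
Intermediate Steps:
C(n) = -3*n (C(n) = 3*(0 - n) = 3*(-n) = -3*n)
w = -36 (w = 21 + 3*(-1*19) = 21 + 3*(-19) = 21 - 57 = -36)
Q = -15 (Q = -3*5 - 36*0*(-5)*5 = -15 - 0*5 = -15 - 36*0 = -15 + 0 = -15)
(-90 + X)*Q = (-90 + 1260)*(-15) = 1170*(-15) = -17550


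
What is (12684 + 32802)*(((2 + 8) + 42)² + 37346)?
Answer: 1821714300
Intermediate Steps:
(12684 + 32802)*(((2 + 8) + 42)² + 37346) = 45486*((10 + 42)² + 37346) = 45486*(52² + 37346) = 45486*(2704 + 37346) = 45486*40050 = 1821714300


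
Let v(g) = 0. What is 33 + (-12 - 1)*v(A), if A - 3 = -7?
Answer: 33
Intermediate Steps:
A = -4 (A = 3 - 7 = -4)
33 + (-12 - 1)*v(A) = 33 + (-12 - 1)*0 = 33 - 13*0 = 33 + 0 = 33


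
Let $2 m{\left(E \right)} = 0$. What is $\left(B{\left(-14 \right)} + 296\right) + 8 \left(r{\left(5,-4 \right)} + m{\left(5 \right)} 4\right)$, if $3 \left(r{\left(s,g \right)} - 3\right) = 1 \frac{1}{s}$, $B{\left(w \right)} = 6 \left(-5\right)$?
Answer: $\frac{4358}{15} \approx 290.53$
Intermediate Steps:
$m{\left(E \right)} = 0$ ($m{\left(E \right)} = \frac{1}{2} \cdot 0 = 0$)
$B{\left(w \right)} = -30$
$r{\left(s,g \right)} = 3 + \frac{1}{3 s}$ ($r{\left(s,g \right)} = 3 + \frac{1 \frac{1}{s}}{3} = 3 + \frac{1}{3 s}$)
$\left(B{\left(-14 \right)} + 296\right) + 8 \left(r{\left(5,-4 \right)} + m{\left(5 \right)} 4\right) = \left(-30 + 296\right) + 8 \left(\left(3 + \frac{1}{3 \cdot 5}\right) + 0 \cdot 4\right) = 266 + 8 \left(\left(3 + \frac{1}{3} \cdot \frac{1}{5}\right) + 0\right) = 266 + 8 \left(\left(3 + \frac{1}{15}\right) + 0\right) = 266 + 8 \left(\frac{46}{15} + 0\right) = 266 + 8 \cdot \frac{46}{15} = 266 + \frac{368}{15} = \frac{4358}{15}$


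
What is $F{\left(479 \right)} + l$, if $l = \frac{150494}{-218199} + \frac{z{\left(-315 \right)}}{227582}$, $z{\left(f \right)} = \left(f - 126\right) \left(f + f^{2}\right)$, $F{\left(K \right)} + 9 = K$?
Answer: $\frac{6893698958131}{24829082409} \approx 277.65$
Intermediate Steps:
$F{\left(K \right)} = -9 + K$
$z{\left(f \right)} = \left(-126 + f\right) \left(f + f^{2}\right)$
$l = - \frac{4775969774099}{24829082409}$ ($l = \frac{150494}{-218199} + \frac{\left(-315\right) \left(-126 + \left(-315\right)^{2} - -39375\right)}{227582} = 150494 \left(- \frac{1}{218199}\right) + - 315 \left(-126 + 99225 + 39375\right) \frac{1}{227582} = - \frac{150494}{218199} + \left(-315\right) 138474 \cdot \frac{1}{227582} = - \frac{150494}{218199} - \frac{21809655}{113791} = - \frac{4775969774099}{24829082409} \approx -192.35$)
$F{\left(479 \right)} + l = \left(-9 + 479\right) - \frac{4775969774099}{24829082409} = 470 - \frac{4775969774099}{24829082409} = \frac{6893698958131}{24829082409}$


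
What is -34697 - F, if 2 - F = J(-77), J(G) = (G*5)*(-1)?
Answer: -34314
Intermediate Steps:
J(G) = -5*G (J(G) = (5*G)*(-1) = -5*G)
F = -383 (F = 2 - (-5)*(-77) = 2 - 1*385 = 2 - 385 = -383)
-34697 - F = -34697 - 1*(-383) = -34697 + 383 = -34314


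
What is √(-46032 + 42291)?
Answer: I*√3741 ≈ 61.164*I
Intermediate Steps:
√(-46032 + 42291) = √(-3741) = I*√3741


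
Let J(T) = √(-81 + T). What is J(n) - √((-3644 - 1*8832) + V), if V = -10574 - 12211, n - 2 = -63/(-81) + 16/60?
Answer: I*(-√35261 + 2*√4385/15) ≈ -178.95*I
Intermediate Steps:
n = 137/45 (n = 2 + (-63/(-81) + 16/60) = 2 + (-63*(-1/81) + 16*(1/60)) = 2 + (7/9 + 4/15) = 2 + 47/45 = 137/45 ≈ 3.0444)
V = -22785
J(n) - √((-3644 - 1*8832) + V) = √(-81 + 137/45) - √((-3644 - 1*8832) - 22785) = √(-3508/45) - √((-3644 - 8832) - 22785) = 2*I*√4385/15 - √(-12476 - 22785) = 2*I*√4385/15 - √(-35261) = 2*I*√4385/15 - I*√35261 = -I*√35261 + 2*I*√4385/15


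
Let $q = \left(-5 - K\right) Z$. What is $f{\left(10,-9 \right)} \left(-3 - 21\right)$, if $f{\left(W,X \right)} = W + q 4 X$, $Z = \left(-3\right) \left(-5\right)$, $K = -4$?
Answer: $-13200$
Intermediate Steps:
$Z = 15$
$q = -15$ ($q = \left(-5 - -4\right) 15 = \left(-5 + 4\right) 15 = \left(-1\right) 15 = -15$)
$f{\left(W,X \right)} = W - 60 X$ ($f{\left(W,X \right)} = W - 15 \cdot 4 X = W - 60 X$)
$f{\left(10,-9 \right)} \left(-3 - 21\right) = \left(10 - -540\right) \left(-3 - 21\right) = \left(10 + 540\right) \left(-3 - 21\right) = 550 \left(-3 - 21\right) = 550 \left(-24\right) = -13200$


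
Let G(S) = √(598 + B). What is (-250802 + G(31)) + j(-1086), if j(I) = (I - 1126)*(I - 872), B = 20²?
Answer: 4080294 + √998 ≈ 4.0803e+6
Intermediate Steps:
B = 400
G(S) = √998 (G(S) = √(598 + 400) = √998)
j(I) = (-1126 + I)*(-872 + I)
(-250802 + G(31)) + j(-1086) = (-250802 + √998) + (981872 + (-1086)² - 1998*(-1086)) = (-250802 + √998) + (981872 + 1179396 + 2169828) = (-250802 + √998) + 4331096 = 4080294 + √998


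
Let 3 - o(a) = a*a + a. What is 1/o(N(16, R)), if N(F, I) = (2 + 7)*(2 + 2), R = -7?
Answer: -1/1329 ≈ -0.00075245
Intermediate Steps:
N(F, I) = 36 (N(F, I) = 9*4 = 36)
o(a) = 3 - a - a² (o(a) = 3 - (a*a + a) = 3 - (a² + a) = 3 - (a + a²) = 3 + (-a - a²) = 3 - a - a²)
1/o(N(16, R)) = 1/(3 - 1*36 - 1*36²) = 1/(3 - 36 - 1*1296) = 1/(3 - 36 - 1296) = 1/(-1329) = -1/1329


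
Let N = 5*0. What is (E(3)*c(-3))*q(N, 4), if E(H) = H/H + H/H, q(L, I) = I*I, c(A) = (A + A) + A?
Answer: -288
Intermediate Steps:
c(A) = 3*A (c(A) = 2*A + A = 3*A)
N = 0
q(L, I) = I**2
E(H) = 2 (E(H) = 1 + 1 = 2)
(E(3)*c(-3))*q(N, 4) = (2*(3*(-3)))*4**2 = (2*(-9))*16 = -18*16 = -288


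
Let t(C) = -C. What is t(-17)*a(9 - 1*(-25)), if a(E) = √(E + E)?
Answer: 34*√17 ≈ 140.19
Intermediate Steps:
a(E) = √2*√E (a(E) = √(2*E) = √2*√E)
t(-17)*a(9 - 1*(-25)) = (-1*(-17))*(√2*√(9 - 1*(-25))) = 17*(√2*√(9 + 25)) = 17*(√2*√34) = 17*(2*√17) = 34*√17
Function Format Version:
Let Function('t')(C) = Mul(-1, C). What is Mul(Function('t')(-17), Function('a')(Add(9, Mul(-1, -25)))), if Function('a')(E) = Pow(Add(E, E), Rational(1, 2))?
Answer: Mul(34, Pow(17, Rational(1, 2))) ≈ 140.19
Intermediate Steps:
Function('a')(E) = Mul(Pow(2, Rational(1, 2)), Pow(E, Rational(1, 2))) (Function('a')(E) = Pow(Mul(2, E), Rational(1, 2)) = Mul(Pow(2, Rational(1, 2)), Pow(E, Rational(1, 2))))
Mul(Function('t')(-17), Function('a')(Add(9, Mul(-1, -25)))) = Mul(Mul(-1, -17), Mul(Pow(2, Rational(1, 2)), Pow(Add(9, Mul(-1, -25)), Rational(1, 2)))) = Mul(17, Mul(Pow(2, Rational(1, 2)), Pow(Add(9, 25), Rational(1, 2)))) = Mul(17, Mul(Pow(2, Rational(1, 2)), Pow(34, Rational(1, 2)))) = Mul(17, Mul(2, Pow(17, Rational(1, 2)))) = Mul(34, Pow(17, Rational(1, 2)))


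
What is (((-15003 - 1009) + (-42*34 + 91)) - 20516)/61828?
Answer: -37865/61828 ≈ -0.61242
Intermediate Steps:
(((-15003 - 1009) + (-42*34 + 91)) - 20516)/61828 = ((-16012 + (-1428 + 91)) - 20516)*(1/61828) = ((-16012 - 1337) - 20516)*(1/61828) = (-17349 - 20516)*(1/61828) = -37865*1/61828 = -37865/61828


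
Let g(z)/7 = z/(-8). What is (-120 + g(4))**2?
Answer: 61009/4 ≈ 15252.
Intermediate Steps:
g(z) = -7*z/8 (g(z) = 7*(z/(-8)) = 7*(z*(-1/8)) = 7*(-z/8) = -7*z/8)
(-120 + g(4))**2 = (-120 - 7/8*4)**2 = (-120 - 7/2)**2 = (-247/2)**2 = 61009/4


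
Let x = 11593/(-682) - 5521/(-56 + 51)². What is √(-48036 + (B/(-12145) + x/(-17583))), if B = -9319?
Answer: I*√1018848279286543358945919858/145638054870 ≈ 219.17*I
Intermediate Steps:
x = -4055147/17050 (x = 11593*(-1/682) - 5521/((-5)²) = -11593/682 - 5521/25 = -4055147/17050 ≈ -237.84)
√(-48036 + (B/(-12145) + x/(-17583))) = √(-48036 + (-9319/(-12145) - 4055147/17050/(-17583))) = √(-48036 + (-9319*(-1/12145) - 4055147/17050*(-1/17583))) = √(-48036 + (9319/12145 + 4055147/299790150)) = √(-48036 + 568598833633/728190274350) = √(-34978779419842967/728190274350) = I*√1018848279286543358945919858/145638054870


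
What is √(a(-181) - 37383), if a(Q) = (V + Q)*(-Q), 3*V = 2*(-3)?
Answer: 3*I*√7834 ≈ 265.53*I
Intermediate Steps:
V = -2 (V = (2*(-3))/3 = (⅓)*(-6) = -2)
a(Q) = -Q*(-2 + Q) (a(Q) = (-2 + Q)*(-Q) = -Q*(-2 + Q))
√(a(-181) - 37383) = √(-181*(2 - 1*(-181)) - 37383) = √(-181*(2 + 181) - 37383) = √(-181*183 - 37383) = √(-33123 - 37383) = √(-70506) = 3*I*√7834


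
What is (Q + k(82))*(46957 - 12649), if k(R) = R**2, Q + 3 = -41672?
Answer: -1199098908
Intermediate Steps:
Q = -41675 (Q = -3 - 41672 = -41675)
(Q + k(82))*(46957 - 12649) = (-41675 + 82**2)*(46957 - 12649) = (-41675 + 6724)*34308 = -34951*34308 = -1199098908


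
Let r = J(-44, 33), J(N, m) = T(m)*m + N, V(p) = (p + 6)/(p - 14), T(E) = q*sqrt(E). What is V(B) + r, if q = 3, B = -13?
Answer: -1181/27 + 99*sqrt(33) ≈ 524.97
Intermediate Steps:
T(E) = 3*sqrt(E)
V(p) = (6 + p)/(-14 + p)
J(N, m) = N + 3*m**(3/2) (J(N, m) = (3*sqrt(m))*m + N = 3*m**(3/2) + N = N + 3*m**(3/2))
r = -44 + 99*sqrt(33) (r = -44 + 3*33**(3/2) = -44 + 3*(33*sqrt(33)) = -44 + 99*sqrt(33) ≈ 524.71)
V(B) + r = (6 - 13)/(-14 - 13) + (-44 + 99*sqrt(33)) = -7/(-27) + (-44 + 99*sqrt(33)) = -1/27*(-7) + (-44 + 99*sqrt(33)) = 7/27 + (-44 + 99*sqrt(33)) = -1181/27 + 99*sqrt(33)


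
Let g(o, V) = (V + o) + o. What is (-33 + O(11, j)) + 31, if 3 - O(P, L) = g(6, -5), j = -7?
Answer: -6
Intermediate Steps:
g(o, V) = V + 2*o
O(P, L) = -4 (O(P, L) = 3 - (-5 + 2*6) = 3 - (-5 + 12) = 3 - 1*7 = 3 - 7 = -4)
(-33 + O(11, j)) + 31 = (-33 - 4) + 31 = -37 + 31 = -6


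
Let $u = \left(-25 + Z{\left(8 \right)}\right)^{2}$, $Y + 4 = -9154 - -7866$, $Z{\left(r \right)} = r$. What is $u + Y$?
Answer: $-1003$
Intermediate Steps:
$Y = -1292$ ($Y = -4 - 1288 = -1292$)
$u = 289$ ($u = \left(-25 + 8\right)^{2} = \left(-17\right)^{2} = 289$)
$u + Y = 289 - 1292 = -1003$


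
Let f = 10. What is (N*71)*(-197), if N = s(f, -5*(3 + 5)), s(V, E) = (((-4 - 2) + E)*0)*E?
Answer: 0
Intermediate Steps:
s(V, E) = 0 (s(V, E) = ((-6 + E)*0)*E = 0*E = 0)
N = 0
(N*71)*(-197) = (0*71)*(-197) = 0*(-197) = 0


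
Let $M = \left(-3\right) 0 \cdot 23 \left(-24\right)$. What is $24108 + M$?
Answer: $24108$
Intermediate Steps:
$M = 0$ ($M = 0 \cdot 23 \left(-24\right) = 0 \left(-24\right) = 0$)
$24108 + M = 24108 + 0 = 24108$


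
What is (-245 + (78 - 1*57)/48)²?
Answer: 15311569/256 ≈ 59811.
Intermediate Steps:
(-245 + (78 - 1*57)/48)² = (-245 + (78 - 57)*(1/48))² = (-245 + 21*(1/48))² = (-245 + 7/16)² = (-3913/16)² = 15311569/256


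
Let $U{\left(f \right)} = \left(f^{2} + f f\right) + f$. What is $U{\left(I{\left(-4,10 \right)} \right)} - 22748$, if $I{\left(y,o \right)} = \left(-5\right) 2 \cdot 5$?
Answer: $-17798$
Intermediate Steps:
$I{\left(y,o \right)} = -50$ ($I{\left(y,o \right)} = \left(-10\right) 5 = -50$)
$U{\left(f \right)} = f + 2 f^{2}$ ($U{\left(f \right)} = \left(f^{2} + f^{2}\right) + f = 2 f^{2} + f = f + 2 f^{2}$)
$U{\left(I{\left(-4,10 \right)} \right)} - 22748 = - 50 \left(1 + 2 \left(-50\right)\right) - 22748 = - 50 \left(1 - 100\right) - 22748 = \left(-50\right) \left(-99\right) - 22748 = 4950 - 22748 = -17798$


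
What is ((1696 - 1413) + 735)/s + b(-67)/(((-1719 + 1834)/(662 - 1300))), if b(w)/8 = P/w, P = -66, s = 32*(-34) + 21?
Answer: -367277578/8221235 ≈ -44.674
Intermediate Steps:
s = -1067 (s = -1088 + 21 = -1067)
b(w) = -528/w (b(w) = 8*(-66/w) = -528/w)
((1696 - 1413) + 735)/s + b(-67)/(((-1719 + 1834)/(662 - 1300))) = ((1696 - 1413) + 735)/(-1067) + (-528/(-67))/(((-1719 + 1834)/(662 - 1300))) = (283 + 735)*(-1/1067) + (-528*(-1/67))/((115/(-638))) = 1018*(-1/1067) + 528/(67*((115*(-1/638)))) = -1018/1067 + 528/(67*(-115/638)) = -1018/1067 + (528/67)*(-638/115) = -1018/1067 - 336864/7705 = -367277578/8221235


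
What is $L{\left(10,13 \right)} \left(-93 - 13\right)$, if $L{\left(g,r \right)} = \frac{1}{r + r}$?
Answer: $- \frac{53}{13} \approx -4.0769$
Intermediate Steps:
$L{\left(g,r \right)} = \frac{1}{2 r}$
$L{\left(10,13 \right)} \left(-93 - 13\right) = \frac{1}{2 \cdot 13} \left(-93 - 13\right) = \frac{1}{2} \cdot \frac{1}{13} \left(-106\right) = \frac{1}{26} \left(-106\right) = - \frac{53}{13}$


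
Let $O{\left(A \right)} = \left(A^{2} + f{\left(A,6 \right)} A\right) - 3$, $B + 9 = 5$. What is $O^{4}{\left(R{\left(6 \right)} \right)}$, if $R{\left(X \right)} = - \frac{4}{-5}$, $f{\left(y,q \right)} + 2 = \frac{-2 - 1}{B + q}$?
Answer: $\frac{276922881}{390625} \approx 708.92$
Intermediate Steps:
$B = -4$ ($B = -9 + 5 = -4$)
$f{\left(y,q \right)} = -2 - \frac{3}{-4 + q}$ ($f{\left(y,q \right)} = -2 + \frac{-2 - 1}{-4 + q} = -2 - \frac{3}{-4 + q}$)
$R{\left(X \right)} = \frac{4}{5}$ ($R{\left(X \right)} = \left(-4\right) \left(- \frac{1}{5}\right) = \frac{4}{5}$)
$O{\left(A \right)} = -3 + A^{2} - \frac{7 A}{2}$ ($O{\left(A \right)} = \left(A^{2} + \frac{5 - 12}{-4 + 6} A\right) - 3 = \left(A^{2} + \frac{5 - 12}{2} A\right) - 3 = \left(A^{2} + \frac{1}{2} \left(-7\right) A\right) - 3 = \left(A^{2} - \frac{7 A}{2}\right) - 3 = -3 + A^{2} - \frac{7 A}{2}$)
$O^{4}{\left(R{\left(6 \right)} \right)} = \left(-3 + \left(\frac{4}{5}\right)^{2} - \frac{14}{5}\right)^{4} = \left(-3 + \frac{16}{25} - \frac{14}{5}\right)^{4} = \left(- \frac{129}{25}\right)^{4} = \frac{276922881}{390625}$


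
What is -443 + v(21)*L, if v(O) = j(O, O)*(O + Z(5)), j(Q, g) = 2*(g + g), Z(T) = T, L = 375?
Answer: 818557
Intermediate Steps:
j(Q, g) = 4*g (j(Q, g) = 2*(2*g) = 4*g)
v(O) = 4*O*(5 + O) (v(O) = (4*O)*(O + 5) = (4*O)*(5 + O) = 4*O*(5 + O))
-443 + v(21)*L = -443 + (4*21*(5 + 21))*375 = -443 + (4*21*26)*375 = -443 + 2184*375 = -443 + 819000 = 818557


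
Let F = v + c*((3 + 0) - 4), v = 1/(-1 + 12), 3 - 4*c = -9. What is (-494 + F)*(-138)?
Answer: 754308/11 ≈ 68574.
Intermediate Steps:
c = 3 (c = ¾ - ¼*(-9) = ¾ + 9/4 = 3)
v = 1/11 ≈ 0.090909
F = -32/11 (F = 1/11 + 3*((3 + 0) - 4) = 1/11 + 3*(3 - 4) = 1/11 + 3*(-1) = 1/11 - 3 = -32/11 ≈ -2.9091)
(-494 + F)*(-138) = (-494 - 32/11)*(-138) = -5466/11*(-138) = 754308/11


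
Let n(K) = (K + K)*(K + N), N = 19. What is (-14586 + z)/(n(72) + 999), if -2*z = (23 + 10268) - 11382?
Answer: -28081/28206 ≈ -0.99557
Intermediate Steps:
z = 1091/2 (z = -((23 + 10268) - 11382)/2 = -(10291 - 11382)/2 = -1/2*(-1091) = 1091/2 ≈ 545.50)
n(K) = 2*K*(19 + K) (n(K) = (K + K)*(K + 19) = (2*K)*(19 + K) = 2*K*(19 + K))
(-14586 + z)/(n(72) + 999) = (-14586 + 1091/2)/(2*72*(19 + 72) + 999) = -28081/(2*(2*72*91 + 999)) = -28081/(2*(13104 + 999)) = -28081/2/14103 = -28081/2*1/14103 = -28081/28206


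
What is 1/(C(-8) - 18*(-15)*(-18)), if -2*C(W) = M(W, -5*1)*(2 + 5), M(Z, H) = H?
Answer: -2/9685 ≈ -0.00020650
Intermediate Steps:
C(W) = 35/2 (C(W) = -(-5*1)*(2 + 5)/2 = -(-5)*7/2 = -½*(-35) = 35/2)
1/(C(-8) - 18*(-15)*(-18)) = 1/(35/2 - 18*(-15)*(-18)) = 1/(35/2 + 270*(-18)) = 1/(35/2 - 4860) = 1/(-9685/2) = -2/9685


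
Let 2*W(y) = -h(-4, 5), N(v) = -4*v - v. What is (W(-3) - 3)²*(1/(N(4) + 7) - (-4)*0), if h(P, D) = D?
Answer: -121/52 ≈ -2.3269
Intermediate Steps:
N(v) = -5*v
W(y) = -5/2 (W(y) = (-1*5)/2 = (½)*(-5) = -5/2)
(W(-3) - 3)²*(1/(N(4) + 7) - (-4)*0) = (-5/2 - 3)²*(1/(-5*4 + 7) - (-4)*0) = (-11/2)²*(1/(-20 + 7) - 4*0) = 121*(1/(-13) + 0)/4 = 121*(-1/13 + 0)/4 = (121/4)*(-1/13) = -121/52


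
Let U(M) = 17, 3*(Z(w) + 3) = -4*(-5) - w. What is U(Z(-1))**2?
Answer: 289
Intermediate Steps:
Z(w) = 11/3 - w/3 (Z(w) = -3 + (-4*(-5) - w)/3 = -3 + (20 - w)/3 = -3 + (20/3 - w/3) = 11/3 - w/3)
U(Z(-1))**2 = 17**2 = 289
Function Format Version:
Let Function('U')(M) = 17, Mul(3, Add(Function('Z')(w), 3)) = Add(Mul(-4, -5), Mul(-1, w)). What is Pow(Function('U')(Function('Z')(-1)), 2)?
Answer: 289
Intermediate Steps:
Function('Z')(w) = Add(Rational(11, 3), Mul(Rational(-1, 3), w)) (Function('Z')(w) = Add(-3, Mul(Rational(1, 3), Add(Mul(-4, -5), Mul(-1, w)))) = Add(-3, Mul(Rational(1, 3), Add(20, Mul(-1, w)))) = Add(-3, Add(Rational(20, 3), Mul(Rational(-1, 3), w))) = Add(Rational(11, 3), Mul(Rational(-1, 3), w)))
Pow(Function('U')(Function('Z')(-1)), 2) = Pow(17, 2) = 289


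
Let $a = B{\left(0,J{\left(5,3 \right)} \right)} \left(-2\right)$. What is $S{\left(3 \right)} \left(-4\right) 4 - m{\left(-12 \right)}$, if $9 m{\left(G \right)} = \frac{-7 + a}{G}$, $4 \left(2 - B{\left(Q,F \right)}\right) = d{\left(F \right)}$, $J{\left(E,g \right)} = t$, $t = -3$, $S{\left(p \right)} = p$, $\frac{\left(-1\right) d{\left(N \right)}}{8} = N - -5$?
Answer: $- \frac{5203}{108} \approx -48.176$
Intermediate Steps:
$d{\left(N \right)} = -40 - 8 N$ ($d{\left(N \right)} = - 8 \left(N - -5\right) = - 8 \left(N + 5\right) = - 8 \left(5 + N\right) = -40 - 8 N$)
$J{\left(E,g \right)} = -3$
$B{\left(Q,F \right)} = 12 + 2 F$ ($B{\left(Q,F \right)} = 2 - \frac{-40 - 8 F}{4} = 2 + \left(10 + 2 F\right) = 12 + 2 F$)
$a = -12$ ($a = \left(12 + 2 \left(-3\right)\right) \left(-2\right) = \left(12 - 6\right) \left(-2\right) = 6 \left(-2\right) = -12$)
$m{\left(G \right)} = - \frac{19}{9 G}$ ($m{\left(G \right)} = \frac{\left(-7 - 12\right) \frac{1}{G}}{9} = \frac{\left(-19\right) \frac{1}{G}}{9} = - \frac{19}{9 G}$)
$S{\left(3 \right)} \left(-4\right) 4 - m{\left(-12 \right)} = 3 \left(-4\right) 4 - - \frac{19}{9 \left(-12\right)} = \left(-12\right) 4 - \left(- \frac{19}{9}\right) \left(- \frac{1}{12}\right) = -48 - \frac{19}{108} = - \frac{5203}{108}$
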